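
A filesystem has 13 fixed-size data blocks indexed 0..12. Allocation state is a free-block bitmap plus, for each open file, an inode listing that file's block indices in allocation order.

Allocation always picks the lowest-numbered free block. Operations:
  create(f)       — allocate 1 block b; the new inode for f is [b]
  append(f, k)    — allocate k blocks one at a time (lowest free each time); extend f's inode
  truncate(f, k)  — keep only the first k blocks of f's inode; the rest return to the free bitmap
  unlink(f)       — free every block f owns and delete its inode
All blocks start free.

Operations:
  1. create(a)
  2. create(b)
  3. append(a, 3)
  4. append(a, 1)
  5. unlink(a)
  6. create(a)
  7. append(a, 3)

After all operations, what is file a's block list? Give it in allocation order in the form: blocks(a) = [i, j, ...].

blocks(a) = [0, 2, 3, 4]

  1. create(a)  ⇒  F............  {a→[0]}
  2. create(b)  ⇒  FF...........  {a→[0]; b→[1]}
  3. append(a, 3)  ⇒  FFFFF........  {a→[0, 2, 3, 4]; b→[1]}
  4. append(a, 1)  ⇒  FFFFFF.......  {a→[0, 2, 3, 4, 5]; b→[1]}
  5. unlink(a)  ⇒  .F...........  {b→[1]}
  6. create(a)  ⇒  FF...........  {a→[0]; b→[1]}
  7. append(a, 3)  ⇒  FFFFF........  {a→[0, 2, 3, 4]; b→[1]}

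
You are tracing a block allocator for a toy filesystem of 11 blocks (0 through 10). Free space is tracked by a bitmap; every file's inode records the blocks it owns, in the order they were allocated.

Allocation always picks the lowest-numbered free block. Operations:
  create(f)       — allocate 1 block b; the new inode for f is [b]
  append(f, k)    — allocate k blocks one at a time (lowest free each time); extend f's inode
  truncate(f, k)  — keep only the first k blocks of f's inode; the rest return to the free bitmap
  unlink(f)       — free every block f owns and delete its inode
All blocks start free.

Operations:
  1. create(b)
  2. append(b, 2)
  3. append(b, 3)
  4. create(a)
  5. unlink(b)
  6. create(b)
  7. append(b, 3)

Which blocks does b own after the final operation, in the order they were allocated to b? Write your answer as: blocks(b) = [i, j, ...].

blocks(b) = [0, 1, 2, 3]

create(b): bitmap=F.......... | b=[0]
append(b, 2): bitmap=FFF........ | b=[0, 1, 2]
append(b, 3): bitmap=FFFFFF..... | b=[0, 1, 2, 3, 4, 5]
create(a): bitmap=FFFFFFF.... | a=[6] b=[0, 1, 2, 3, 4, 5]
unlink(b): bitmap=......F.... | a=[6]
create(b): bitmap=F.....F.... | a=[6] b=[0]
append(b, 3): bitmap=FFFF..F.... | a=[6] b=[0, 1, 2, 3]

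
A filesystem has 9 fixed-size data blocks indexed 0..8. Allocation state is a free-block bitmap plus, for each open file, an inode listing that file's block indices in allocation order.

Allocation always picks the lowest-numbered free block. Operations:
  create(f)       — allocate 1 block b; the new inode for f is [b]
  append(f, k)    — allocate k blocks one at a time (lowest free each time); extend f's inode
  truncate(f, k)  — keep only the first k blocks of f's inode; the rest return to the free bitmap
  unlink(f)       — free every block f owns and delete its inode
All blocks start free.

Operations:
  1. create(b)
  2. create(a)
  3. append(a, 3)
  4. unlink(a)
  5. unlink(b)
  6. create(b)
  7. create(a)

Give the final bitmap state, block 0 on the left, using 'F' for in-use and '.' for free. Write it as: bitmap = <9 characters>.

  1. create(b)  ⇒  F........  {b→[0]}
  2. create(a)  ⇒  FF.......  {a→[1]; b→[0]}
  3. append(a, 3)  ⇒  FFFFF....  {a→[1, 2, 3, 4]; b→[0]}
  4. unlink(a)  ⇒  F........  {b→[0]}
  5. unlink(b)  ⇒  .........  {}
  6. create(b)  ⇒  F........  {b→[0]}
  7. create(a)  ⇒  FF.......  {a→[1]; b→[0]}

bitmap = FF.......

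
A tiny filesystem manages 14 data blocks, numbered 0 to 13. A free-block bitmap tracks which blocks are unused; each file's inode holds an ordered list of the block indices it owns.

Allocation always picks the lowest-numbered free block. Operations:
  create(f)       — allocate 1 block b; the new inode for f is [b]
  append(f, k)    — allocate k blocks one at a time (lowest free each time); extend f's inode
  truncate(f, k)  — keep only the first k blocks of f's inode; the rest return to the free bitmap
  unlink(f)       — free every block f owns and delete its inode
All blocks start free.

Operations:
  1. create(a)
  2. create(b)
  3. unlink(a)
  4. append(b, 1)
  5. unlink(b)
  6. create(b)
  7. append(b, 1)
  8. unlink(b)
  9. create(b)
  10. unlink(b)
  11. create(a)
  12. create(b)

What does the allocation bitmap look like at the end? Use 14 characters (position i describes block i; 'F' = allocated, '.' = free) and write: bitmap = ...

[1] create(a) — a=0 (map F.............)
[2] create(b) — a=0 b=1 (map FF............)
[3] unlink(a) — b=1 (map .F............)
[4] append(b, 1) — b=1,0 (map FF............)
[5] unlink(b) —  (map ..............)
[6] create(b) — b=0 (map F.............)
[7] append(b, 1) — b=0,1 (map FF............)
[8] unlink(b) —  (map ..............)
[9] create(b) — b=0 (map F.............)
[10] unlink(b) —  (map ..............)
[11] create(a) — a=0 (map F.............)
[12] create(b) — a=0 b=1 (map FF............)

bitmap = FF............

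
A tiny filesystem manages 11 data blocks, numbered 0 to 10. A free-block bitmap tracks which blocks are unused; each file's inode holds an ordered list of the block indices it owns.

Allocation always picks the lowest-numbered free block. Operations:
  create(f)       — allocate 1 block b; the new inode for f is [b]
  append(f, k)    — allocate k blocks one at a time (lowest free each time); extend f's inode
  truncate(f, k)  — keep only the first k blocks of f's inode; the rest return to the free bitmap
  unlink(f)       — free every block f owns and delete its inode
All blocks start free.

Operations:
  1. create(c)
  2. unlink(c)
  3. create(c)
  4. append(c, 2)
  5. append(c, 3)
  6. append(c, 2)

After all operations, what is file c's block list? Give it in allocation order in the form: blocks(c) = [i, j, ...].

after create(c) → c:[0]  free=[F..........]
after unlink(c) →   free=[...........]
after create(c) → c:[0]  free=[F..........]
after append(c, 2) → c:[0, 1, 2]  free=[FFF........]
after append(c, 3) → c:[0, 1, 2, 3, 4, 5]  free=[FFFFFF.....]
after append(c, 2) → c:[0, 1, 2, 3, 4, 5, 6, 7]  free=[FFFFFFFF...]

blocks(c) = [0, 1, 2, 3, 4, 5, 6, 7]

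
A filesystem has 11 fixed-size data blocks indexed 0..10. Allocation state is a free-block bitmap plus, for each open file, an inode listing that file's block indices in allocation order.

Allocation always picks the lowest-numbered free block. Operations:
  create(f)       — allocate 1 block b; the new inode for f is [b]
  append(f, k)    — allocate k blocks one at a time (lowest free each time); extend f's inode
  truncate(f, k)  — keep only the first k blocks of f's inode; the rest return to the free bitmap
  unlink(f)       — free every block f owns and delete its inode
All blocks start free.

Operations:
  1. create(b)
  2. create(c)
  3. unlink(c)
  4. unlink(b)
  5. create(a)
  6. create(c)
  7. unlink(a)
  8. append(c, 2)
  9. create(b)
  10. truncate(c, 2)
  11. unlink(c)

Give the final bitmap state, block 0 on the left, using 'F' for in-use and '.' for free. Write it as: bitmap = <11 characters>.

  1. create(b)  ⇒  F..........  {b→[0]}
  2. create(c)  ⇒  FF.........  {b→[0]; c→[1]}
  3. unlink(c)  ⇒  F..........  {b→[0]}
  4. unlink(b)  ⇒  ...........  {}
  5. create(a)  ⇒  F..........  {a→[0]}
  6. create(c)  ⇒  FF.........  {a→[0]; c→[1]}
  7. unlink(a)  ⇒  .F.........  {c→[1]}
  8. append(c, 2)  ⇒  FFF........  {c→[1, 0, 2]}
  9. create(b)  ⇒  FFFF.......  {b→[3]; c→[1, 0, 2]}
  10. truncate(c, 2)  ⇒  FF.F.......  {b→[3]; c→[1, 0]}
  11. unlink(c)  ⇒  ...F.......  {b→[3]}

bitmap = ...F.......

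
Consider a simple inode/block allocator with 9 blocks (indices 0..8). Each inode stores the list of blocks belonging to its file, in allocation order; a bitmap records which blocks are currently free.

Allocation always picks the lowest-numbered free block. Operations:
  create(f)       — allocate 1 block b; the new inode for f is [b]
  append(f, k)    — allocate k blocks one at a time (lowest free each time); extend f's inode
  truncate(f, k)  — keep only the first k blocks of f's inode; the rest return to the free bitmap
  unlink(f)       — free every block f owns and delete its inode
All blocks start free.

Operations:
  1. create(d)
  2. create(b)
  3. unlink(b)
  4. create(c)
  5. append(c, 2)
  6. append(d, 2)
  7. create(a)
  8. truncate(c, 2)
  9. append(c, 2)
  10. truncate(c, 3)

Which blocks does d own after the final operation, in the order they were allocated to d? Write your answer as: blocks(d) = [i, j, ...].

[1] create(d) — d=0 (map F........)
[2] create(b) — b=1 d=0 (map FF.......)
[3] unlink(b) — d=0 (map F........)
[4] create(c) — c=1 d=0 (map FF.......)
[5] append(c, 2) — c=1,2,3 d=0 (map FFFF.....)
[6] append(d, 2) — c=1,2,3 d=0,4,5 (map FFFFFF...)
[7] create(a) — a=6 c=1,2,3 d=0,4,5 (map FFFFFFF..)
[8] truncate(c, 2) — a=6 c=1,2 d=0,4,5 (map FFF.FFF..)
[9] append(c, 2) — a=6 c=1,2,3,7 d=0,4,5 (map FFFFFFFF.)
[10] truncate(c, 3) — a=6 c=1,2,3 d=0,4,5 (map FFFFFFF..)

blocks(d) = [0, 4, 5]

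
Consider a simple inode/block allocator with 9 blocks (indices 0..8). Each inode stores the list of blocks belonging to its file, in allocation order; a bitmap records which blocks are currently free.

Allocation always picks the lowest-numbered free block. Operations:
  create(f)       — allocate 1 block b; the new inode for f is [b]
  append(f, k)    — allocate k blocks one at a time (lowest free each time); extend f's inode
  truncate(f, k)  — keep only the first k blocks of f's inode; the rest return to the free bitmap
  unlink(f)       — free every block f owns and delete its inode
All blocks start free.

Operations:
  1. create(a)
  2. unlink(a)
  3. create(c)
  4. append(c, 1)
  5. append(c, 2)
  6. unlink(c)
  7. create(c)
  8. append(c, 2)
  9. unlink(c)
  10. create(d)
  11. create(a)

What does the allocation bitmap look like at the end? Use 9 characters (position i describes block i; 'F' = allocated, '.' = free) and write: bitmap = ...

bitmap = FF.......

  1. create(a)  ⇒  F........  {a→[0]}
  2. unlink(a)  ⇒  .........  {}
  3. create(c)  ⇒  F........  {c→[0]}
  4. append(c, 1)  ⇒  FF.......  {c→[0, 1]}
  5. append(c, 2)  ⇒  FFFF.....  {c→[0, 1, 2, 3]}
  6. unlink(c)  ⇒  .........  {}
  7. create(c)  ⇒  F........  {c→[0]}
  8. append(c, 2)  ⇒  FFF......  {c→[0, 1, 2]}
  9. unlink(c)  ⇒  .........  {}
  10. create(d)  ⇒  F........  {d→[0]}
  11. create(a)  ⇒  FF.......  {a→[1]; d→[0]}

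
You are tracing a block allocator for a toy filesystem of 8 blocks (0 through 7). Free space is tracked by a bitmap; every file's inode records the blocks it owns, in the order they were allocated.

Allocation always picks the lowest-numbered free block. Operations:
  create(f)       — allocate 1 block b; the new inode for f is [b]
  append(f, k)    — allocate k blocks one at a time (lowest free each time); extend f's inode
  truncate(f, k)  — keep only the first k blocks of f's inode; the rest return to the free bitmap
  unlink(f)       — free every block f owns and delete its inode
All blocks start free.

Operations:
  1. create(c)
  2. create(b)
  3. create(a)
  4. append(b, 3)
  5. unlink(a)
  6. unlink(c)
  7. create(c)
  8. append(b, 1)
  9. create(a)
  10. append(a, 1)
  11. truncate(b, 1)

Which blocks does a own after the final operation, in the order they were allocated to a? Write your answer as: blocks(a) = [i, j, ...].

blocks(a) = [6, 7]

  1. create(c)  ⇒  F.......  {c→[0]}
  2. create(b)  ⇒  FF......  {b→[1]; c→[0]}
  3. create(a)  ⇒  FFF.....  {a→[2]; b→[1]; c→[0]}
  4. append(b, 3)  ⇒  FFFFFF..  {a→[2]; b→[1, 3, 4, 5]; c→[0]}
  5. unlink(a)  ⇒  FF.FFF..  {b→[1, 3, 4, 5]; c→[0]}
  6. unlink(c)  ⇒  .F.FFF..  {b→[1, 3, 4, 5]}
  7. create(c)  ⇒  FF.FFF..  {b→[1, 3, 4, 5]; c→[0]}
  8. append(b, 1)  ⇒  FFFFFF..  {b→[1, 3, 4, 5, 2]; c→[0]}
  9. create(a)  ⇒  FFFFFFF.  {a→[6]; b→[1, 3, 4, 5, 2]; c→[0]}
  10. append(a, 1)  ⇒  FFFFFFFF  {a→[6, 7]; b→[1, 3, 4, 5, 2]; c→[0]}
  11. truncate(b, 1)  ⇒  FF....FF  {a→[6, 7]; b→[1]; c→[0]}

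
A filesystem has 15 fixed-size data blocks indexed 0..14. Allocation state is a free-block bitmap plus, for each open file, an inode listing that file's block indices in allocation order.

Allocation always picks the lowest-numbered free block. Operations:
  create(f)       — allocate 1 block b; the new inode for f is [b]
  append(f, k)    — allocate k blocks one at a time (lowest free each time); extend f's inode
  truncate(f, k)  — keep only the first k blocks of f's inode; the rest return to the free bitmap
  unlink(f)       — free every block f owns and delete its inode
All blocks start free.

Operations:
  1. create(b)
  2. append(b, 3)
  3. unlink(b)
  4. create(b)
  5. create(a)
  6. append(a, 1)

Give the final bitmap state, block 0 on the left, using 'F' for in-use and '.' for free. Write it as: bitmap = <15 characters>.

after create(b) → b:[0]  free=[F..............]
after append(b, 3) → b:[0, 1, 2, 3]  free=[FFFF...........]
after unlink(b) →   free=[...............]
after create(b) → b:[0]  free=[F..............]
after create(a) → a:[1], b:[0]  free=[FF.............]
after append(a, 1) → a:[1, 2], b:[0]  free=[FFF............]

bitmap = FFF............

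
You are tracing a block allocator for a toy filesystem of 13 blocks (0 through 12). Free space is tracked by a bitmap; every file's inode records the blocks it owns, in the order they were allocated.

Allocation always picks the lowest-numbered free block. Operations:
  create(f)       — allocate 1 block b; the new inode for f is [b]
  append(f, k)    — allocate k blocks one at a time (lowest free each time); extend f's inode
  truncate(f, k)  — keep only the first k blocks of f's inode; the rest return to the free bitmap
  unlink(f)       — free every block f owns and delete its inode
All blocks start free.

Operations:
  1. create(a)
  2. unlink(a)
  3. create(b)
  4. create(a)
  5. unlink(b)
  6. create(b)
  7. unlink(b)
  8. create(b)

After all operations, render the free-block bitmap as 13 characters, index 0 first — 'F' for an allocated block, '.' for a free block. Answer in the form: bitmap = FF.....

bitmap = FF...........

  1. create(a)  ⇒  F............  {a→[0]}
  2. unlink(a)  ⇒  .............  {}
  3. create(b)  ⇒  F............  {b→[0]}
  4. create(a)  ⇒  FF...........  {a→[1]; b→[0]}
  5. unlink(b)  ⇒  .F...........  {a→[1]}
  6. create(b)  ⇒  FF...........  {a→[1]; b→[0]}
  7. unlink(b)  ⇒  .F...........  {a→[1]}
  8. create(b)  ⇒  FF...........  {a→[1]; b→[0]}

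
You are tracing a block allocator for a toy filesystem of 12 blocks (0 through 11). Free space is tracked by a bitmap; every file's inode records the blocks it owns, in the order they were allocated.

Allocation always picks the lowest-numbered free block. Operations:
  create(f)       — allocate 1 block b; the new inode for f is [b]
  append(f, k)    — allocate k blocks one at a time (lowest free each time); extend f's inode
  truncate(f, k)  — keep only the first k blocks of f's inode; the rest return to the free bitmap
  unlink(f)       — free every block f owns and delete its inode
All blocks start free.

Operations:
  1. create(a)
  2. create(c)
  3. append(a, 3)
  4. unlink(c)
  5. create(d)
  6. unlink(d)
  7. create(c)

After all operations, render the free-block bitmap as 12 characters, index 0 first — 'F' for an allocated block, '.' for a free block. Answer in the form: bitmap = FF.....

bitmap = FFFFF.......

after create(a) → a:[0]  free=[F...........]
after create(c) → a:[0], c:[1]  free=[FF..........]
after append(a, 3) → a:[0, 2, 3, 4], c:[1]  free=[FFFFF.......]
after unlink(c) → a:[0, 2, 3, 4]  free=[F.FFF.......]
after create(d) → a:[0, 2, 3, 4], d:[1]  free=[FFFFF.......]
after unlink(d) → a:[0, 2, 3, 4]  free=[F.FFF.......]
after create(c) → a:[0, 2, 3, 4], c:[1]  free=[FFFFF.......]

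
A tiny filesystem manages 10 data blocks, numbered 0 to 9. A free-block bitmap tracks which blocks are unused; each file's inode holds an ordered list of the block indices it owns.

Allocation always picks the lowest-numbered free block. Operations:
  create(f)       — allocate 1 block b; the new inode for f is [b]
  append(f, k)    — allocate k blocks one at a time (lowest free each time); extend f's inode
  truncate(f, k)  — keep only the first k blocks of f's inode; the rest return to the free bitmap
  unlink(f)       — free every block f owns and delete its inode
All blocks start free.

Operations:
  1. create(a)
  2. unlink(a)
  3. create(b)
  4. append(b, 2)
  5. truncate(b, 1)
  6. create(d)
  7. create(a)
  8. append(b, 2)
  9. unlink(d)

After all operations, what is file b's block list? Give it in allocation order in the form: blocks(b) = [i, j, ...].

blocks(b) = [0, 3, 4]

create(a): bitmap=F......... | a=[0]
unlink(a): bitmap=.......... | 
create(b): bitmap=F......... | b=[0]
append(b, 2): bitmap=FFF....... | b=[0, 1, 2]
truncate(b, 1): bitmap=F......... | b=[0]
create(d): bitmap=FF........ | b=[0] d=[1]
create(a): bitmap=FFF....... | a=[2] b=[0] d=[1]
append(b, 2): bitmap=FFFFF..... | a=[2] b=[0, 3, 4] d=[1]
unlink(d): bitmap=F.FFF..... | a=[2] b=[0, 3, 4]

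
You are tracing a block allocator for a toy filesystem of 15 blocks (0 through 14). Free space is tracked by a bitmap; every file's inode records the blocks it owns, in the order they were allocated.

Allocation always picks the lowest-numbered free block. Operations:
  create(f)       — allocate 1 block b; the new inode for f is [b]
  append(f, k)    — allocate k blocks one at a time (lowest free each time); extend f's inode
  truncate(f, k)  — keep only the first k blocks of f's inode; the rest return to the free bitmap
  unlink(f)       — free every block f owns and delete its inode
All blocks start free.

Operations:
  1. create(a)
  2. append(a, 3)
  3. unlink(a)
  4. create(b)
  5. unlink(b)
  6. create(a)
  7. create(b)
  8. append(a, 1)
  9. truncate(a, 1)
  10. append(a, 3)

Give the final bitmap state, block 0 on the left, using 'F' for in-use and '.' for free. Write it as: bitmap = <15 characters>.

[1] create(a) — a=0 (map F..............)
[2] append(a, 3) — a=0,1,2,3 (map FFFF...........)
[3] unlink(a) —  (map ...............)
[4] create(b) — b=0 (map F..............)
[5] unlink(b) —  (map ...............)
[6] create(a) — a=0 (map F..............)
[7] create(b) — a=0 b=1 (map FF.............)
[8] append(a, 1) — a=0,2 b=1 (map FFF............)
[9] truncate(a, 1) — a=0 b=1 (map FF.............)
[10] append(a, 3) — a=0,2,3,4 b=1 (map FFFFF..........)

bitmap = FFFFF..........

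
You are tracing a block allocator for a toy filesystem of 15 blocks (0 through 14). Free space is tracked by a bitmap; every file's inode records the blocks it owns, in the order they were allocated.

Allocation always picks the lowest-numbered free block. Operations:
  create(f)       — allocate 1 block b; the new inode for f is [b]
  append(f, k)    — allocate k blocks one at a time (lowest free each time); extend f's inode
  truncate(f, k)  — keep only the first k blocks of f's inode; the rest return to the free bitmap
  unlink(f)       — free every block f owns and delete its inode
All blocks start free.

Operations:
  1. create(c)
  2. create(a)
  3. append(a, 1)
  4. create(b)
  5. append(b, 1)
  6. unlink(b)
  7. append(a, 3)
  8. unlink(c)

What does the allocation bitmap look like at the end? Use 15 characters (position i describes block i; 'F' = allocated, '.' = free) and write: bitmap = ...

[1] create(c) — c=0 (map F..............)
[2] create(a) — a=1 c=0 (map FF.............)
[3] append(a, 1) — a=1,2 c=0 (map FFF............)
[4] create(b) — a=1,2 b=3 c=0 (map FFFF...........)
[5] append(b, 1) — a=1,2 b=3,4 c=0 (map FFFFF..........)
[6] unlink(b) — a=1,2 c=0 (map FFF............)
[7] append(a, 3) — a=1,2,3,4,5 c=0 (map FFFFFF.........)
[8] unlink(c) — a=1,2,3,4,5 (map .FFFFF.........)

bitmap = .FFFFF.........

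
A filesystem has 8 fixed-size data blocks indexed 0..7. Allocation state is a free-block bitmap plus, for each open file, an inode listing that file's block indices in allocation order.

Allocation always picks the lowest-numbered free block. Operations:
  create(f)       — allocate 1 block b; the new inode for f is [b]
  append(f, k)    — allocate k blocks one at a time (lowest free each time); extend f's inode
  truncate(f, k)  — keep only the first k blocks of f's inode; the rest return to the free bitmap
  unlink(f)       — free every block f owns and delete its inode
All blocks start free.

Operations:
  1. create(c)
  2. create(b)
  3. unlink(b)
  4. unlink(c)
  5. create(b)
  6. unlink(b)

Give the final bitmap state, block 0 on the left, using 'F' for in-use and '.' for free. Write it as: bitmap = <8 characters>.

bitmap = ........

[1] create(c) — c=0 (map F.......)
[2] create(b) — b=1 c=0 (map FF......)
[3] unlink(b) — c=0 (map F.......)
[4] unlink(c) —  (map ........)
[5] create(b) — b=0 (map F.......)
[6] unlink(b) —  (map ........)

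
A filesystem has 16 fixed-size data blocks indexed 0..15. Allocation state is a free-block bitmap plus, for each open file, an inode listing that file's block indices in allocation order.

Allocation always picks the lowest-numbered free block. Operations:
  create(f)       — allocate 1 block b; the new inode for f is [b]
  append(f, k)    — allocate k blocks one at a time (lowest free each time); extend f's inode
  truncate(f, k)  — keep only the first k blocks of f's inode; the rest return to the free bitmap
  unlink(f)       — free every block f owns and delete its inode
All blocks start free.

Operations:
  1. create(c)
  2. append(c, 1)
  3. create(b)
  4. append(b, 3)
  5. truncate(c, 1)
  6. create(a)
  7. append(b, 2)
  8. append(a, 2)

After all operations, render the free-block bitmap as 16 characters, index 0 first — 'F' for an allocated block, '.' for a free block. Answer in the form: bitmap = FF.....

  1. create(c)  ⇒  F...............  {c→[0]}
  2. append(c, 1)  ⇒  FF..............  {c→[0, 1]}
  3. create(b)  ⇒  FFF.............  {b→[2]; c→[0, 1]}
  4. append(b, 3)  ⇒  FFFFFF..........  {b→[2, 3, 4, 5]; c→[0, 1]}
  5. truncate(c, 1)  ⇒  F.FFFF..........  {b→[2, 3, 4, 5]; c→[0]}
  6. create(a)  ⇒  FFFFFF..........  {a→[1]; b→[2, 3, 4, 5]; c→[0]}
  7. append(b, 2)  ⇒  FFFFFFFF........  {a→[1]; b→[2, 3, 4, 5, 6, 7]; c→[0]}
  8. append(a, 2)  ⇒  FFFFFFFFFF......  {a→[1, 8, 9]; b→[2, 3, 4, 5, 6, 7]; c→[0]}

bitmap = FFFFFFFFFF......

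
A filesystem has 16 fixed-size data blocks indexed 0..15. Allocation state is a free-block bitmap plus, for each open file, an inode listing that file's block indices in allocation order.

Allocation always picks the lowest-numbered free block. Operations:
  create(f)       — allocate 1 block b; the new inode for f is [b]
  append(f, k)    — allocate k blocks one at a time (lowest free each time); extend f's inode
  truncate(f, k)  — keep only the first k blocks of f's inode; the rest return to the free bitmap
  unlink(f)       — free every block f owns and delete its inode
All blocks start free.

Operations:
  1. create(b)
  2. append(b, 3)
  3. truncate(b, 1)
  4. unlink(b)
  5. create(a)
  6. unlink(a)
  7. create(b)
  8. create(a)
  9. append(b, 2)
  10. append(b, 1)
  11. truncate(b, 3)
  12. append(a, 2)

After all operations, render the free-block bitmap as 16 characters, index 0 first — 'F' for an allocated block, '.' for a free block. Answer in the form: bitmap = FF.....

bitmap = FFFFFF..........

  1. create(b)  ⇒  F...............  {b→[0]}
  2. append(b, 3)  ⇒  FFFF............  {b→[0, 1, 2, 3]}
  3. truncate(b, 1)  ⇒  F...............  {b→[0]}
  4. unlink(b)  ⇒  ................  {}
  5. create(a)  ⇒  F...............  {a→[0]}
  6. unlink(a)  ⇒  ................  {}
  7. create(b)  ⇒  F...............  {b→[0]}
  8. create(a)  ⇒  FF..............  {a→[1]; b→[0]}
  9. append(b, 2)  ⇒  FFFF............  {a→[1]; b→[0, 2, 3]}
  10. append(b, 1)  ⇒  FFFFF...........  {a→[1]; b→[0, 2, 3, 4]}
  11. truncate(b, 3)  ⇒  FFFF............  {a→[1]; b→[0, 2, 3]}
  12. append(a, 2)  ⇒  FFFFFF..........  {a→[1, 4, 5]; b→[0, 2, 3]}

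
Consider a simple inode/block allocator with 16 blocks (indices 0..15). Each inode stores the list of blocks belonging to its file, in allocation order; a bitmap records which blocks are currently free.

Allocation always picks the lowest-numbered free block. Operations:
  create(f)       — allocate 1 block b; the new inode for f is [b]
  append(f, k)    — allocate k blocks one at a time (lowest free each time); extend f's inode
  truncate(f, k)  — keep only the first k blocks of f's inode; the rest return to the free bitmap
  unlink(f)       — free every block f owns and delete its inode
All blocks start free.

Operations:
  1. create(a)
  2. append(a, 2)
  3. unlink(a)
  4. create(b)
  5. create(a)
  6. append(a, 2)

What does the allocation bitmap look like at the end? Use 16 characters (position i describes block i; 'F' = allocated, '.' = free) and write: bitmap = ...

bitmap = FFFF............

  1. create(a)  ⇒  F...............  {a→[0]}
  2. append(a, 2)  ⇒  FFF.............  {a→[0, 1, 2]}
  3. unlink(a)  ⇒  ................  {}
  4. create(b)  ⇒  F...............  {b→[0]}
  5. create(a)  ⇒  FF..............  {a→[1]; b→[0]}
  6. append(a, 2)  ⇒  FFFF............  {a→[1, 2, 3]; b→[0]}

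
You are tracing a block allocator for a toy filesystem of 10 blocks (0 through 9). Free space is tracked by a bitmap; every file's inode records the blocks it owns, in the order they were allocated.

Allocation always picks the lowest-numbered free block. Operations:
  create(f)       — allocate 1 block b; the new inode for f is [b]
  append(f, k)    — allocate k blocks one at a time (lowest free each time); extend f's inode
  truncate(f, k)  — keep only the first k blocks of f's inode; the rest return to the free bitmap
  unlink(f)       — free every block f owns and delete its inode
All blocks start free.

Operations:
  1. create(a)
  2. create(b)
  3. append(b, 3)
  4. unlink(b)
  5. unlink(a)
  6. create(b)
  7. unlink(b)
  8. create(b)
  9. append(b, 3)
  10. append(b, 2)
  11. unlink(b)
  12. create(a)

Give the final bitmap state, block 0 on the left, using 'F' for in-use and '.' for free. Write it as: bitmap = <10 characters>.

[1] create(a) — a=0 (map F.........)
[2] create(b) — a=0 b=1 (map FF........)
[3] append(b, 3) — a=0 b=1,2,3,4 (map FFFFF.....)
[4] unlink(b) — a=0 (map F.........)
[5] unlink(a) —  (map ..........)
[6] create(b) — b=0 (map F.........)
[7] unlink(b) —  (map ..........)
[8] create(b) — b=0 (map F.........)
[9] append(b, 3) — b=0,1,2,3 (map FFFF......)
[10] append(b, 2) — b=0,1,2,3,4,5 (map FFFFFF....)
[11] unlink(b) —  (map ..........)
[12] create(a) — a=0 (map F.........)

bitmap = F.........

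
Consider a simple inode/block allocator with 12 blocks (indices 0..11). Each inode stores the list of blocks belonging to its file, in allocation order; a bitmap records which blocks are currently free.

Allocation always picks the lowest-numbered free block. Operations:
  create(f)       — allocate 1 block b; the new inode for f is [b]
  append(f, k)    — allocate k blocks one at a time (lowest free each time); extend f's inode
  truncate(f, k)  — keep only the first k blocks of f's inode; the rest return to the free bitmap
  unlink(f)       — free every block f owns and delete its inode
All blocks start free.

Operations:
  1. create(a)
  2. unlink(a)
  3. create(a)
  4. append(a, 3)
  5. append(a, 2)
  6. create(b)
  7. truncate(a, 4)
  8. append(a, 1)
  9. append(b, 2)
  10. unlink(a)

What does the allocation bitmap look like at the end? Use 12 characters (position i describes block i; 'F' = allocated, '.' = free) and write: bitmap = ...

bitmap = .....FFF....

create(a): bitmap=F........... | a=[0]
unlink(a): bitmap=............ | 
create(a): bitmap=F........... | a=[0]
append(a, 3): bitmap=FFFF........ | a=[0, 1, 2, 3]
append(a, 2): bitmap=FFFFFF...... | a=[0, 1, 2, 3, 4, 5]
create(b): bitmap=FFFFFFF..... | a=[0, 1, 2, 3, 4, 5] b=[6]
truncate(a, 4): bitmap=FFFF..F..... | a=[0, 1, 2, 3] b=[6]
append(a, 1): bitmap=FFFFF.F..... | a=[0, 1, 2, 3, 4] b=[6]
append(b, 2): bitmap=FFFFFFFF.... | a=[0, 1, 2, 3, 4] b=[6, 5, 7]
unlink(a): bitmap=.....FFF.... | b=[6, 5, 7]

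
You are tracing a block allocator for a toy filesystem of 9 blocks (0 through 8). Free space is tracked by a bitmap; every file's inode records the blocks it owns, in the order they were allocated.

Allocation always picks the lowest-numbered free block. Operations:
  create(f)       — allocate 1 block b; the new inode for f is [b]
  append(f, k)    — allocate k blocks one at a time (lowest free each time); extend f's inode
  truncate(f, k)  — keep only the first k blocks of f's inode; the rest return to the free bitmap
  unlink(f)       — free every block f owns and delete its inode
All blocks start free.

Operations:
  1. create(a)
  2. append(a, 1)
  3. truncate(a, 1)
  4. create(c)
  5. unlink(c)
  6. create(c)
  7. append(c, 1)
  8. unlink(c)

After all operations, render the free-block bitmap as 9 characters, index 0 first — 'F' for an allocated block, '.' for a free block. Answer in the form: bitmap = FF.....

  1. create(a)  ⇒  F........  {a→[0]}
  2. append(a, 1)  ⇒  FF.......  {a→[0, 1]}
  3. truncate(a, 1)  ⇒  F........  {a→[0]}
  4. create(c)  ⇒  FF.......  {a→[0]; c→[1]}
  5. unlink(c)  ⇒  F........  {a→[0]}
  6. create(c)  ⇒  FF.......  {a→[0]; c→[1]}
  7. append(c, 1)  ⇒  FFF......  {a→[0]; c→[1, 2]}
  8. unlink(c)  ⇒  F........  {a→[0]}

bitmap = F........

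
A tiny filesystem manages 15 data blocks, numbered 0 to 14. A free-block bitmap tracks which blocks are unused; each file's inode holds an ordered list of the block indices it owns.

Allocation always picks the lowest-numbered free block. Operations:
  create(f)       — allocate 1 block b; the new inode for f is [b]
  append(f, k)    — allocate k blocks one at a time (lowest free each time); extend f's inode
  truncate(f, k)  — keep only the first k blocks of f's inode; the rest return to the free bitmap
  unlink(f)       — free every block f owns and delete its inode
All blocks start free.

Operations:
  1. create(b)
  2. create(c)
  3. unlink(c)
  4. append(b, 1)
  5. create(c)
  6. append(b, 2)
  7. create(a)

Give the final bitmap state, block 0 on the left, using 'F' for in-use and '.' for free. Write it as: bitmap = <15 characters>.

after create(b) → b:[0]  free=[F..............]
after create(c) → b:[0], c:[1]  free=[FF.............]
after unlink(c) → b:[0]  free=[F..............]
after append(b, 1) → b:[0, 1]  free=[FF.............]
after create(c) → b:[0, 1], c:[2]  free=[FFF............]
after append(b, 2) → b:[0, 1, 3, 4], c:[2]  free=[FFFFF..........]
after create(a) → a:[5], b:[0, 1, 3, 4], c:[2]  free=[FFFFFF.........]

bitmap = FFFFFF.........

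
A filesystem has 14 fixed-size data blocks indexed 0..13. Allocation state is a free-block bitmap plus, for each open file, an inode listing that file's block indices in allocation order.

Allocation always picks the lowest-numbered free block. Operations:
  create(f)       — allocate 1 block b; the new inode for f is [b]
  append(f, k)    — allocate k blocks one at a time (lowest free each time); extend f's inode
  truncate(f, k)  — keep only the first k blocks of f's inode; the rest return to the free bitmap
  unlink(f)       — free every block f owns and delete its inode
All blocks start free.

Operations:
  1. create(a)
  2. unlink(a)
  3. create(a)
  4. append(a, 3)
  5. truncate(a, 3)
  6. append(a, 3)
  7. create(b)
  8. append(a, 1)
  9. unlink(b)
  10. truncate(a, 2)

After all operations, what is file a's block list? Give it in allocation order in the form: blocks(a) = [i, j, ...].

  1. create(a)  ⇒  F.............  {a→[0]}
  2. unlink(a)  ⇒  ..............  {}
  3. create(a)  ⇒  F.............  {a→[0]}
  4. append(a, 3)  ⇒  FFFF..........  {a→[0, 1, 2, 3]}
  5. truncate(a, 3)  ⇒  FFF...........  {a→[0, 1, 2]}
  6. append(a, 3)  ⇒  FFFFFF........  {a→[0, 1, 2, 3, 4, 5]}
  7. create(b)  ⇒  FFFFFFF.......  {a→[0, 1, 2, 3, 4, 5]; b→[6]}
  8. append(a, 1)  ⇒  FFFFFFFF......  {a→[0, 1, 2, 3, 4, 5, 7]; b→[6]}
  9. unlink(b)  ⇒  FFFFFF.F......  {a→[0, 1, 2, 3, 4, 5, 7]}
  10. truncate(a, 2)  ⇒  FF............  {a→[0, 1]}

blocks(a) = [0, 1]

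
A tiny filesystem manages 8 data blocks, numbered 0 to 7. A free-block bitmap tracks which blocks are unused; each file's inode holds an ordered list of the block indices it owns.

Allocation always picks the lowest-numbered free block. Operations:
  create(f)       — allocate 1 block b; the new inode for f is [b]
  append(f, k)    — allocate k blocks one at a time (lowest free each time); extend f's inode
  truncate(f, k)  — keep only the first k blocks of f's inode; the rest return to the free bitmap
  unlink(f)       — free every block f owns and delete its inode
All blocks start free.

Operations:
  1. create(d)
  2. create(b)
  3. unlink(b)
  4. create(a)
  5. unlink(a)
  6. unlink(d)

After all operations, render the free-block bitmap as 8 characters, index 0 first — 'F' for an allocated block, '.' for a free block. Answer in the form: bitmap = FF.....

bitmap = ........

[1] create(d) — d=0 (map F.......)
[2] create(b) — b=1 d=0 (map FF......)
[3] unlink(b) — d=0 (map F.......)
[4] create(a) — a=1 d=0 (map FF......)
[5] unlink(a) — d=0 (map F.......)
[6] unlink(d) —  (map ........)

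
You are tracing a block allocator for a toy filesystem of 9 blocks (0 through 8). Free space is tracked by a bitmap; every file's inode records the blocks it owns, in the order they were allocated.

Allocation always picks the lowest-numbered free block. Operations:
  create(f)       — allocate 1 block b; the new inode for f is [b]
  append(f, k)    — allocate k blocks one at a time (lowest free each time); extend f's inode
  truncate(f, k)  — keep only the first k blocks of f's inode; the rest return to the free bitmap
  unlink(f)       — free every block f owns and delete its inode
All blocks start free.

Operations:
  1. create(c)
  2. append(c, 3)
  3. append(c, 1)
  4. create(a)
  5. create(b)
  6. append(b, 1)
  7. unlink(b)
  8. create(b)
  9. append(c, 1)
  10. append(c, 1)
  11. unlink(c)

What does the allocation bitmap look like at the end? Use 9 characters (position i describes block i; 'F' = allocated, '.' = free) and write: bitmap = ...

bitmap = .....FF..

[1] create(c) — c=0 (map F........)
[2] append(c, 3) — c=0,1,2,3 (map FFFF.....)
[3] append(c, 1) — c=0,1,2,3,4 (map FFFFF....)
[4] create(a) — a=5 c=0,1,2,3,4 (map FFFFFF...)
[5] create(b) — a=5 b=6 c=0,1,2,3,4 (map FFFFFFF..)
[6] append(b, 1) — a=5 b=6,7 c=0,1,2,3,4 (map FFFFFFFF.)
[7] unlink(b) — a=5 c=0,1,2,3,4 (map FFFFFF...)
[8] create(b) — a=5 b=6 c=0,1,2,3,4 (map FFFFFFF..)
[9] append(c, 1) — a=5 b=6 c=0,1,2,3,4,7 (map FFFFFFFF.)
[10] append(c, 1) — a=5 b=6 c=0,1,2,3,4,7,8 (map FFFFFFFFF)
[11] unlink(c) — a=5 b=6 (map .....FF..)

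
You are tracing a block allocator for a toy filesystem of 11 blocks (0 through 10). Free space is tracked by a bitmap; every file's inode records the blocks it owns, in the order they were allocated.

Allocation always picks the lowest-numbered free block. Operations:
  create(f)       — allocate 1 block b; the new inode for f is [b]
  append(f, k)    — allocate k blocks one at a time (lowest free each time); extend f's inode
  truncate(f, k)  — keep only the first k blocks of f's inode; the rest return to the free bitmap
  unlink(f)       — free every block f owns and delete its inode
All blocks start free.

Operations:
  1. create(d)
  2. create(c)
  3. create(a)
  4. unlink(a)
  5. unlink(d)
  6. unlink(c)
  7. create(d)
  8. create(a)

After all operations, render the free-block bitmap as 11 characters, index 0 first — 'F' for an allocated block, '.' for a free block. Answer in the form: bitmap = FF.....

[1] create(d) — d=0 (map F..........)
[2] create(c) — c=1 d=0 (map FF.........)
[3] create(a) — a=2 c=1 d=0 (map FFF........)
[4] unlink(a) — c=1 d=0 (map FF.........)
[5] unlink(d) — c=1 (map .F.........)
[6] unlink(c) —  (map ...........)
[7] create(d) — d=0 (map F..........)
[8] create(a) — a=1 d=0 (map FF.........)

bitmap = FF.........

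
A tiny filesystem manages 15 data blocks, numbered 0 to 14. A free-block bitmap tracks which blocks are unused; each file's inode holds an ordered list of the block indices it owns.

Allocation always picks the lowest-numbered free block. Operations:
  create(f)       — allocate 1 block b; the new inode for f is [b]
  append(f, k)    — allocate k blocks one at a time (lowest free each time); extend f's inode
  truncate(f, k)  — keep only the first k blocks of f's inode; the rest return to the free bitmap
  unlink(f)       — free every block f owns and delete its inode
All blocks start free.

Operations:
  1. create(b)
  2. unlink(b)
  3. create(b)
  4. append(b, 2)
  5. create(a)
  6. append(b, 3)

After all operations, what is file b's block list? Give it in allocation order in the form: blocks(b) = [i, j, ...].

blocks(b) = [0, 1, 2, 4, 5, 6]

after create(b) → b:[0]  free=[F..............]
after unlink(b) →   free=[...............]
after create(b) → b:[0]  free=[F..............]
after append(b, 2) → b:[0, 1, 2]  free=[FFF............]
after create(a) → a:[3], b:[0, 1, 2]  free=[FFFF...........]
after append(b, 3) → a:[3], b:[0, 1, 2, 4, 5, 6]  free=[FFFFFFF........]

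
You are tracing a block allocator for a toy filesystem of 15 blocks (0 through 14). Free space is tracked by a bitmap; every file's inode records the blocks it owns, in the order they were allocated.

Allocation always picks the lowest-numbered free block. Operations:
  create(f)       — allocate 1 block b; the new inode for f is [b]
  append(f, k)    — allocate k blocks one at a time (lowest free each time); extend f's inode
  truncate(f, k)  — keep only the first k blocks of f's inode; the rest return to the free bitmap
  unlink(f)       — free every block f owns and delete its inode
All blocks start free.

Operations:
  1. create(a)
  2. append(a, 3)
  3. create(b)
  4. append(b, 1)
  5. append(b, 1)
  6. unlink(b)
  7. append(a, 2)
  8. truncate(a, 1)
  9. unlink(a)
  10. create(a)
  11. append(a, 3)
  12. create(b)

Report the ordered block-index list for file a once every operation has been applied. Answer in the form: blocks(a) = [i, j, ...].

blocks(a) = [0, 1, 2, 3]

[1] create(a) — a=0 (map F..............)
[2] append(a, 3) — a=0,1,2,3 (map FFFF...........)
[3] create(b) — a=0,1,2,3 b=4 (map FFFFF..........)
[4] append(b, 1) — a=0,1,2,3 b=4,5 (map FFFFFF.........)
[5] append(b, 1) — a=0,1,2,3 b=4,5,6 (map FFFFFFF........)
[6] unlink(b) — a=0,1,2,3 (map FFFF...........)
[7] append(a, 2) — a=0,1,2,3,4,5 (map FFFFFF.........)
[8] truncate(a, 1) — a=0 (map F..............)
[9] unlink(a) —  (map ...............)
[10] create(a) — a=0 (map F..............)
[11] append(a, 3) — a=0,1,2,3 (map FFFF...........)
[12] create(b) — a=0,1,2,3 b=4 (map FFFFF..........)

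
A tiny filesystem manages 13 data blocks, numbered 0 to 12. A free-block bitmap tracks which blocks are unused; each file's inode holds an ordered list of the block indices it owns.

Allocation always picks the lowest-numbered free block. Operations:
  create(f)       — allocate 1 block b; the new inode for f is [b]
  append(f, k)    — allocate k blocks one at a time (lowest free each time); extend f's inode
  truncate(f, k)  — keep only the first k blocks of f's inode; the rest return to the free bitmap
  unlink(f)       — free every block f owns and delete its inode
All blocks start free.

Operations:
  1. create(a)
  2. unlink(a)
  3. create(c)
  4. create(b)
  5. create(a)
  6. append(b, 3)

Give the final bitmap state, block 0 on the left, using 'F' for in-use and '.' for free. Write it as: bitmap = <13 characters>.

create(a): bitmap=F............ | a=[0]
unlink(a): bitmap=............. | 
create(c): bitmap=F............ | c=[0]
create(b): bitmap=FF........... | b=[1] c=[0]
create(a): bitmap=FFF.......... | a=[2] b=[1] c=[0]
append(b, 3): bitmap=FFFFFF....... | a=[2] b=[1, 3, 4, 5] c=[0]

bitmap = FFFFFF.......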